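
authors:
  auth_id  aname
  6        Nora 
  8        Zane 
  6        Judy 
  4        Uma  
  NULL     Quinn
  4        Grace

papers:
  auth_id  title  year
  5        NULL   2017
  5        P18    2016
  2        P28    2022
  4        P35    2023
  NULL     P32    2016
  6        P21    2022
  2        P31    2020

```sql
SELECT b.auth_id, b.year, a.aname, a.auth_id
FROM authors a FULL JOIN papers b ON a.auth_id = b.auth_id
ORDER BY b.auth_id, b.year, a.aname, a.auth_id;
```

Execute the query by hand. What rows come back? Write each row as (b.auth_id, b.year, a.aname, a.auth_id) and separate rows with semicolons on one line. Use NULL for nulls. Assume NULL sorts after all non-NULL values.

FULL OUTER JOIN keeps every row from both sides; unmatched rows get NULL for the other side's columns.
Matching on a.auth_id = b.auth_id. A NULL in a compared column never satisfies the condition.
Matched pairs: 4; unmatched a rows kept: 2; unmatched b rows kept: 5.

(2, 2020, NULL, NULL); (2, 2022, NULL, NULL); (4, 2023, Grace, 4); (4, 2023, Uma, 4); (5, 2016, NULL, NULL); (5, 2017, NULL, NULL); (6, 2022, Judy, 6); (6, 2022, Nora, 6); (NULL, 2016, NULL, NULL); (NULL, NULL, Quinn, NULL); (NULL, NULL, Zane, 8)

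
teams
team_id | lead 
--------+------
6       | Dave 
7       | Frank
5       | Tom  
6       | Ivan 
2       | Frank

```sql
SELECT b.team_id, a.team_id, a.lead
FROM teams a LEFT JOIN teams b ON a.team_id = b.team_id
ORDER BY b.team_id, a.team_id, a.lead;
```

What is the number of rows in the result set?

7

LEFT JOIN keeps every row from `teams a`; unmatched rows get NULL for `teams b`'s columns.
Matching on a.team_id = b.team_id.
- team_id=6: 2 matching b row(s), so 2 row(s) emitted.
- team_id=7: 1 matching b row(s), so 1 row(s) emitted.
- team_id=5: 1 matching b row(s), so 1 row(s) emitted.
- team_id=6: 2 matching b row(s), so 2 row(s) emitted.
- team_id=2: 1 matching b row(s), so 1 row(s) emitted.
Total: 7 rows.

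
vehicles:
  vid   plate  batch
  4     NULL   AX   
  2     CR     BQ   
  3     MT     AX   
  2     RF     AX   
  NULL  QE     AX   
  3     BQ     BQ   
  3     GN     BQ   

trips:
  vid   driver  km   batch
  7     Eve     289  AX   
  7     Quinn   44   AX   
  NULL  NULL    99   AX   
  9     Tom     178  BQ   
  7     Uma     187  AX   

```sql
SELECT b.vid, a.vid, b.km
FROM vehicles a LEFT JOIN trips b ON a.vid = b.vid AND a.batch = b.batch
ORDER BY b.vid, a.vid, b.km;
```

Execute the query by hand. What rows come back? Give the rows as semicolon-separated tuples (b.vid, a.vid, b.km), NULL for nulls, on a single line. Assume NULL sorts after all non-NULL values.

(NULL, 2, NULL); (NULL, 2, NULL); (NULL, 3, NULL); (NULL, 3, NULL); (NULL, 3, NULL); (NULL, 4, NULL); (NULL, NULL, NULL)

LEFT JOIN keeps every row from `vehicles`; unmatched rows get NULL for `trips`'s columns.
Matching on a.vid = b.vid AND a.batch = b.batch. A NULL in a compared column never satisfies the condition.
- a[0] vid=4, batch=AX → no match; kept with NULLs on the b side.
- a[1] vid=2, batch=BQ → no match; kept with NULLs on the b side.
- a[2] vid=3, batch=AX → no match; kept with NULLs on the b side.
- a[3] vid=2, batch=AX → no match; kept with NULLs on the b side.
- a[4] vid=NULL, batch=AX → no match; kept with NULLs on the b side.
- a[5] vid=3, batch=BQ → no match; kept with NULLs on the b side.
- a[6] vid=3, batch=BQ → no match; kept with NULLs on the b side.
After projecting and ordering:
b.vid | a.vid | b.km
NULL | 2 | NULL
NULL | 2 | NULL
NULL | 3 | NULL
NULL | 3 | NULL
NULL | 3 | NULL
NULL | 4 | NULL
NULL | NULL | NULL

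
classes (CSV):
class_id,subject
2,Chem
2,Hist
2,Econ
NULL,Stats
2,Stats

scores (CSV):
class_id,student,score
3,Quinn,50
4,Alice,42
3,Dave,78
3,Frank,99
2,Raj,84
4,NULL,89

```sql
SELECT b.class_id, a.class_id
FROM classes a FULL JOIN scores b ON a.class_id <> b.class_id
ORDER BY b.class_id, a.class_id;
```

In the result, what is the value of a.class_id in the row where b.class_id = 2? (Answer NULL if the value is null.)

NULL

FULL OUTER JOIN keeps every row from both sides; unmatched rows get NULL for the other side's columns.
Matching on a.class_id <> b.class_id. A NULL in a compared column never satisfies the condition.
- a[0] class_id=2 → 5 match(es) in b → 5 row(s).
- a[1] class_id=2 → 5 match(es) in b → 5 row(s).
- a[2] class_id=2 → 5 match(es) in b → 5 row(s).
- a[3] class_id=NULL → no match; kept with NULLs on the b side.
- a[4] class_id=2 → 5 match(es) in b → 5 row(s).
- 1 b row(s) had no a match → kept, a columns NULL.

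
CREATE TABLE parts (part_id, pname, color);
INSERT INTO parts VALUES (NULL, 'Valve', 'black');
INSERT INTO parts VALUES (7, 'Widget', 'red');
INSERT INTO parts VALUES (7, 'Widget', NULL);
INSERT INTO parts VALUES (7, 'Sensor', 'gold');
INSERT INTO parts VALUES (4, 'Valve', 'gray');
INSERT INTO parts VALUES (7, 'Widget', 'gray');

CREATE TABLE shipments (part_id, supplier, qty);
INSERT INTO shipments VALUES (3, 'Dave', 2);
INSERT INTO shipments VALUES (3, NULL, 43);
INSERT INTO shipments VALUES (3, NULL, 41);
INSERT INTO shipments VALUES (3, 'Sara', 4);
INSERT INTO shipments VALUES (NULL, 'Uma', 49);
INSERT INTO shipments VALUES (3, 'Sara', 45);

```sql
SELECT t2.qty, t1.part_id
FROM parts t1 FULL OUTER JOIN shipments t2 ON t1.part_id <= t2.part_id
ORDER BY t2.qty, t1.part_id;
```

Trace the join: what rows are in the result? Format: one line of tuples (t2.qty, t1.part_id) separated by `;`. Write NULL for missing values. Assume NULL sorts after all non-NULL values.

FULL OUTER JOIN keeps every row from both sides; unmatched rows get NULL for the other side's columns.
Matching on t1.part_id <= t2.part_id. A NULL in a compared column never satisfies the condition.
Matched pairs: 0; unmatched t1 rows kept: 6; unmatched t2 rows kept: 6.

(2, NULL); (4, NULL); (41, NULL); (43, NULL); (45, NULL); (49, NULL); (NULL, 4); (NULL, 7); (NULL, 7); (NULL, 7); (NULL, 7); (NULL, NULL)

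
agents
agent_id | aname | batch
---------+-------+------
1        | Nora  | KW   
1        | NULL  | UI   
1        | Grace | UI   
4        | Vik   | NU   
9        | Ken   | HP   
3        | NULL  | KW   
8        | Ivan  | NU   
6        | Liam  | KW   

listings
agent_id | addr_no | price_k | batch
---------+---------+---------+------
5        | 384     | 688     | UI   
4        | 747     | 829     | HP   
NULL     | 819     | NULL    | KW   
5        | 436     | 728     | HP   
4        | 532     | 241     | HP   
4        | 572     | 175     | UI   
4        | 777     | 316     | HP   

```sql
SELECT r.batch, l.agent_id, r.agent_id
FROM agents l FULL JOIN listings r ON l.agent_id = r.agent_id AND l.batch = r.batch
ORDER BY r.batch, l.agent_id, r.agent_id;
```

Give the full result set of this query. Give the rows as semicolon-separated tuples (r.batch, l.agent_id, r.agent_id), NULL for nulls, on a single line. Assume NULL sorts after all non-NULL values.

(HP, NULL, 4); (HP, NULL, 4); (HP, NULL, 4); (HP, NULL, 5); (KW, NULL, NULL); (UI, NULL, 4); (UI, NULL, 5); (NULL, 1, NULL); (NULL, 1, NULL); (NULL, 1, NULL); (NULL, 3, NULL); (NULL, 4, NULL); (NULL, 6, NULL); (NULL, 8, NULL); (NULL, 9, NULL)

FULL OUTER JOIN keeps every row from both sides; unmatched rows get NULL for the other side's columns.
Matching on l.agent_id = r.agent_id AND l.batch = r.batch. A NULL in a compared column never satisfies the condition.
- l row (agent_id=1, batch=KW): no match → kept, r columns NULL.
- l row (agent_id=1, batch=UI): no match → kept, r columns NULL.
- l row (agent_id=1, batch=UI): no match → kept, r columns NULL.
- l row (agent_id=4, batch=NU): no match → kept, r columns NULL.
- l row (agent_id=9, batch=HP): no match → kept, r columns NULL.
- l row (agent_id=3, batch=KW): no match → kept, r columns NULL.
- l row (agent_id=8, batch=NU): no match → kept, r columns NULL.
- l row (agent_id=6, batch=KW): no match → kept, r columns NULL.
- 7 row(s) from r found no l partner → padded with NULL.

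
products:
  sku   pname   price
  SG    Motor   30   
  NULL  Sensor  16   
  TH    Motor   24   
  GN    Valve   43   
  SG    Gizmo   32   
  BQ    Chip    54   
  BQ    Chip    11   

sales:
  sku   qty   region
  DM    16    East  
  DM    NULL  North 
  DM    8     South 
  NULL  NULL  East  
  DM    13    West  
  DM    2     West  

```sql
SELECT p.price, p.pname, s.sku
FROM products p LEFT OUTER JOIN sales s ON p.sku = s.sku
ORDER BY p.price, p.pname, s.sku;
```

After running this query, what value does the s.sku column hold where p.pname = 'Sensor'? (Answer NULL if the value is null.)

LEFT JOIN keeps every row from `products`; unmatched rows get NULL for `sales`'s columns.
Matching on p.sku = s.sku. A NULL in a compared column never satisfies the condition.
- sku=SG: no s row matches, row kept with s columns NULL.
- sku=NULL: no s row matches, row kept with s columns NULL.
- sku=TH: no s row matches, row kept with s columns NULL.
- sku=GN: no s row matches, row kept with s columns NULL.
- sku=SG: no s row matches, row kept with s columns NULL.
- sku=BQ: no s row matches, row kept with s columns NULL.
- sku=BQ: no s row matches, row kept with s columns NULL.

NULL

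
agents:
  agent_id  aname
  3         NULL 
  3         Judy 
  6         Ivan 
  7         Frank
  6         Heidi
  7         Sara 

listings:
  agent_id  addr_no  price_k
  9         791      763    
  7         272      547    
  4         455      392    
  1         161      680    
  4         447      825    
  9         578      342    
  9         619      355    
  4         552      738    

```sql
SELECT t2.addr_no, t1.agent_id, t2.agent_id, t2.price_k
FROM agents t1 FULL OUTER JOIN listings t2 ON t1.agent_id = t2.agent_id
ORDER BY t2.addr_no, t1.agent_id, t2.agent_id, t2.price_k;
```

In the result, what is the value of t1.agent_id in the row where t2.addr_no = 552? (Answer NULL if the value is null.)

NULL

FULL OUTER JOIN keeps every row from both sides; unmatched rows get NULL for the other side's columns.
Matching on t1.agent_id = t2.agent_id.
- t1 row (agent_id=3): no match → kept, t2 columns NULL.
- t1 row (agent_id=3): no match → kept, t2 columns NULL.
- t1 row (agent_id=6): no match → kept, t2 columns NULL.
- t1 row (agent_id=7): matches 1 t2 row(s) → 1 output row(s).
- t1 row (agent_id=6): no match → kept, t2 columns NULL.
- t1 row (agent_id=7): matches 1 t2 row(s) → 1 output row(s).
- plus 7 unmatched t2 row(s), each kept with NULL t1 columns.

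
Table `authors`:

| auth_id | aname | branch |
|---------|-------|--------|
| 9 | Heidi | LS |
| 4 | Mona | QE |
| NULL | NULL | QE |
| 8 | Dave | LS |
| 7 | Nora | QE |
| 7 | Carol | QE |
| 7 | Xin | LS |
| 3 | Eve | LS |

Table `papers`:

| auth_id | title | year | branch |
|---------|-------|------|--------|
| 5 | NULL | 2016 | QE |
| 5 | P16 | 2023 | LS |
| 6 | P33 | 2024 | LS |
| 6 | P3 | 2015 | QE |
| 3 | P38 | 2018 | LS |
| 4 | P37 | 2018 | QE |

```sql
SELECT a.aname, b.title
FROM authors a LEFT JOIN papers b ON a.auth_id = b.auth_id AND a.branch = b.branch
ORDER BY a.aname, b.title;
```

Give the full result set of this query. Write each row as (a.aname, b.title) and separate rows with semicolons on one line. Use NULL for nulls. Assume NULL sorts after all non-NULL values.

(Carol, NULL); (Dave, NULL); (Eve, P38); (Heidi, NULL); (Mona, P37); (Nora, NULL); (Xin, NULL); (NULL, NULL)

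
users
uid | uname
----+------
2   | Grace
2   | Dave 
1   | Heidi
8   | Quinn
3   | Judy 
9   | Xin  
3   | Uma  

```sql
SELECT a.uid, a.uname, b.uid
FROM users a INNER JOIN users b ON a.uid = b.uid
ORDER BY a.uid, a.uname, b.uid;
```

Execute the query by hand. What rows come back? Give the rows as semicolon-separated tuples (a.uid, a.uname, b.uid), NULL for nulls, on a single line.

(1, Heidi, 1); (2, Dave, 2); (2, Dave, 2); (2, Grace, 2); (2, Grace, 2); (3, Judy, 3); (3, Judy, 3); (3, Uma, 3); (3, Uma, 3); (8, Quinn, 8); (9, Xin, 9)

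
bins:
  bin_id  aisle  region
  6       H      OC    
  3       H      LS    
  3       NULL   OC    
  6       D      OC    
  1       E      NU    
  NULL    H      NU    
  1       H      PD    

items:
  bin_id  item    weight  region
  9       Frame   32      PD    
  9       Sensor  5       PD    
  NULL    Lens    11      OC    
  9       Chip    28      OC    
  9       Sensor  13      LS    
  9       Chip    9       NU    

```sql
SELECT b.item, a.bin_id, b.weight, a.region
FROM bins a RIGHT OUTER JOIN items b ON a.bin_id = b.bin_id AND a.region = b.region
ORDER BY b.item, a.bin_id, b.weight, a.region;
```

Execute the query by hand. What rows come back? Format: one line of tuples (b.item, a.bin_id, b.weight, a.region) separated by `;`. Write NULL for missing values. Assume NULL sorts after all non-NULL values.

RIGHT JOIN keeps every row from `items`; unmatched rows get NULL for `bins`'s columns.
Matching on a.bin_id = b.bin_id AND a.region = b.region. A NULL in a compared column never satisfies the condition.
Matched pairs: 0; unmatched b rows kept: 6.

(Chip, NULL, 9, NULL); (Chip, NULL, 28, NULL); (Frame, NULL, 32, NULL); (Lens, NULL, 11, NULL); (Sensor, NULL, 5, NULL); (Sensor, NULL, 13, NULL)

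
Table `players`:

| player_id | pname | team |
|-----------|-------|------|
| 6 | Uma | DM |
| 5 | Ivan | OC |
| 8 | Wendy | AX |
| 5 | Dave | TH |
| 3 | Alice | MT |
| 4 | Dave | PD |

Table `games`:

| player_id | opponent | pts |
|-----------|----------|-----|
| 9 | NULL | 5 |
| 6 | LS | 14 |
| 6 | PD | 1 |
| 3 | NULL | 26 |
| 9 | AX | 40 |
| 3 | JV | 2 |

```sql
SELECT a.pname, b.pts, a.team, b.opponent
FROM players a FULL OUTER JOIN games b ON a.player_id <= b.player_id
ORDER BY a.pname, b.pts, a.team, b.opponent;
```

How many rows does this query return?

24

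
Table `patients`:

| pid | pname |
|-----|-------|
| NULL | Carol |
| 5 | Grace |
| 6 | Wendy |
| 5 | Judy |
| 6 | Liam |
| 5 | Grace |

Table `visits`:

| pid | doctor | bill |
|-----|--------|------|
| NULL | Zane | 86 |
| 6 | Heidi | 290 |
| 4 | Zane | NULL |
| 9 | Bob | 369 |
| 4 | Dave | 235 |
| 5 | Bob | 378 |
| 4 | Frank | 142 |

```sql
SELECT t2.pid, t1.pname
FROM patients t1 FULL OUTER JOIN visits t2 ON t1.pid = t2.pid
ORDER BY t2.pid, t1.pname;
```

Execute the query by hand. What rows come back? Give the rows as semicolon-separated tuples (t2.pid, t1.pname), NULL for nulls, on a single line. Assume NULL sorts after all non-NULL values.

(4, NULL); (4, NULL); (4, NULL); (5, Grace); (5, Grace); (5, Judy); (6, Liam); (6, Wendy); (9, NULL); (NULL, Carol); (NULL, NULL)

FULL OUTER JOIN keeps every row from both sides; unmatched rows get NULL for the other side's columns.
Matching on t1.pid = t2.pid. A NULL in a compared column never satisfies the condition.
- t1 (pid=NULL) has no partner → padded with NULL.
- t1 (pid=5) pairs with 1 row(s) of t2.
- t1 (pid=6) pairs with 1 row(s) of t2.
- t1 (pid=5) pairs with 1 row(s) of t2.
- t1 (pid=6) pairs with 1 row(s) of t2.
- t1 (pid=5) pairs with 1 row(s) of t2.
- plus 5 unmatched t2 row(s), each kept with NULL t1 columns.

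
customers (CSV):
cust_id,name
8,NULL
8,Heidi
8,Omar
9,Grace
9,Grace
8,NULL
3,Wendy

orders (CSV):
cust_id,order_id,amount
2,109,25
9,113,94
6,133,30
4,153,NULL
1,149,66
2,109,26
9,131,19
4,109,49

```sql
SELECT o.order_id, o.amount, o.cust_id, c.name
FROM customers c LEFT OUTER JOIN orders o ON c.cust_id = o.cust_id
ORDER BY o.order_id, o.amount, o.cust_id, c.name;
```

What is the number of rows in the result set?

LEFT JOIN keeps every row from `customers`; unmatched rows get NULL for `orders`'s columns.
Matching on c.cust_id = o.cust_id.
- c[0] cust_id=8 → no match; kept with NULLs on the o side.
- c[1] cust_id=8 → no match; kept with NULLs on the o side.
- c[2] cust_id=8 → no match; kept with NULLs on the o side.
- c[3] cust_id=9 → 2 match(es) in o → 2 row(s).
- c[4] cust_id=9 → 2 match(es) in o → 2 row(s).
- c[5] cust_id=8 → no match; kept with NULLs on the o side.
- c[6] cust_id=3 → no match; kept with NULLs on the o side.
Total: 4 matched + 5 padded = 9 rows.

9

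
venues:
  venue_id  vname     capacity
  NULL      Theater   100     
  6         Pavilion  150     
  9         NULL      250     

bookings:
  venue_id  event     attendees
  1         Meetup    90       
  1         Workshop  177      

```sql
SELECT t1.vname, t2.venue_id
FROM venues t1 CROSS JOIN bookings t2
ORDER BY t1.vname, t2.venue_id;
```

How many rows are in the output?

6

CROSS JOIN pairs every row of `venues` with every row of `bookings`: 3 × 2 = 6 rows.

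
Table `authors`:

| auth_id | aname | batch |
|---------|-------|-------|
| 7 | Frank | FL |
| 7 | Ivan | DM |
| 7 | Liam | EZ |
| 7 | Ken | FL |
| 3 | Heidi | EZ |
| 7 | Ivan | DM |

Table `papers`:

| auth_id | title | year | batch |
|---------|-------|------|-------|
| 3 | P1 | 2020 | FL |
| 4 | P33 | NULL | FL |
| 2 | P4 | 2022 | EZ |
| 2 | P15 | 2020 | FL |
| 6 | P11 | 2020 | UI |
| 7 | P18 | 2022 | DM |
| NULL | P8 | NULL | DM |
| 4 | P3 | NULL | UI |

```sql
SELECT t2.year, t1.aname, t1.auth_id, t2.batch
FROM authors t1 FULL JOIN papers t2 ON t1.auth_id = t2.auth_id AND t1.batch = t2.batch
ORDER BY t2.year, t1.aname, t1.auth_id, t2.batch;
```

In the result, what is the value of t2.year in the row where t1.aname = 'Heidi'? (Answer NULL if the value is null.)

FULL OUTER JOIN keeps every row from both sides; unmatched rows get NULL for the other side's columns.
Matching on t1.auth_id = t2.auth_id AND t1.batch = t2.batch. A NULL in a compared column never satisfies the condition.
- t1[0] auth_id=7, batch=FL → no match; kept with NULLs on the t2 side.
- t1[1] auth_id=7, batch=DM → 1 match(es) in t2 → 1 row(s).
- t1[2] auth_id=7, batch=EZ → no match; kept with NULLs on the t2 side.
- t1[3] auth_id=7, batch=FL → no match; kept with NULLs on the t2 side.
- t1[4] auth_id=3, batch=EZ → no match; kept with NULLs on the t2 side.
- t1[5] auth_id=7, batch=DM → 1 match(es) in t2 → 1 row(s).
- plus 7 unmatched t2 row(s), each kept with NULL t1 columns.

NULL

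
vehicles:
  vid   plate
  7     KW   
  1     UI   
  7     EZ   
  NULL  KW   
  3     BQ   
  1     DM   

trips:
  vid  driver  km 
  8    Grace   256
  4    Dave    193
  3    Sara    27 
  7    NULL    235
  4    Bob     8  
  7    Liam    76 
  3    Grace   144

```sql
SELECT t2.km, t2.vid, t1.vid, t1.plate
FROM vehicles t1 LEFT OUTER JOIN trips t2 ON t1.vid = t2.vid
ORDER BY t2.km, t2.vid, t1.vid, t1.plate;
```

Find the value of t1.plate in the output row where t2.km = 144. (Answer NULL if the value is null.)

LEFT JOIN keeps every row from `vehicles`; unmatched rows get NULL for `trips`'s columns.
Matching on t1.vid = t2.vid. A NULL in a compared column never satisfies the condition.
- t1 row (vid=7): matches 2 t2 row(s) → 2 output row(s).
- t1 row (vid=1): no match → kept, t2 columns NULL.
- t1 row (vid=7): matches 2 t2 row(s) → 2 output row(s).
- t1 row (vid=NULL): no match → kept, t2 columns NULL.
- t1 row (vid=3): matches 2 t2 row(s) → 2 output row(s).
- t1 row (vid=1): no match → kept, t2 columns NULL.

BQ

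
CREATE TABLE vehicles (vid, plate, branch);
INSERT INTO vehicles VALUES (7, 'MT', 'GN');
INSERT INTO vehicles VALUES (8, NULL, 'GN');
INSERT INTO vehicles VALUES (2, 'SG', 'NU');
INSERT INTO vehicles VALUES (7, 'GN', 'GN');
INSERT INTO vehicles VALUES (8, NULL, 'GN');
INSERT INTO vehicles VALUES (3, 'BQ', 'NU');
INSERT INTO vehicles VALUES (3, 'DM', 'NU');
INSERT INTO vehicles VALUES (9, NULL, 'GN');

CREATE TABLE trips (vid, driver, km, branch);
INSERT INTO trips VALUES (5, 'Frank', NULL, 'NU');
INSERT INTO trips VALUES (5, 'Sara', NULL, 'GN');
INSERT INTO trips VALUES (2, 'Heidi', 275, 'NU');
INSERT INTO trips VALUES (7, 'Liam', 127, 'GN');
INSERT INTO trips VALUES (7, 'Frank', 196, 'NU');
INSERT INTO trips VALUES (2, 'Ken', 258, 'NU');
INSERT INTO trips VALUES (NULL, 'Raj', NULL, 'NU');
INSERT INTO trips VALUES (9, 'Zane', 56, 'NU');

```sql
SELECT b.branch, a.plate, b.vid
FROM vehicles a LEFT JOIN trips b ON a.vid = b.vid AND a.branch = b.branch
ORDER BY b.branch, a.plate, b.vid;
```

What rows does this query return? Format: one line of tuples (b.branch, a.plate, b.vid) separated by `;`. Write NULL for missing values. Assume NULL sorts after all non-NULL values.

LEFT JOIN keeps every row from `vehicles`; unmatched rows get NULL for `trips`'s columns.
Matching on a.vid = b.vid AND a.branch = b.branch. A NULL in a compared column never satisfies the condition.
- vid=7, branch=GN: 1 matching b row(s), so 1 row(s) emitted.
- vid=8, branch=GN: no b row matches, row kept with b columns NULL.
- vid=2, branch=NU: 2 matching b row(s), so 2 row(s) emitted.
- vid=7, branch=GN: 1 matching b row(s), so 1 row(s) emitted.
- vid=8, branch=GN: no b row matches, row kept with b columns NULL.
- vid=3, branch=NU: no b row matches, row kept with b columns NULL.
- vid=3, branch=NU: no b row matches, row kept with b columns NULL.
- vid=9, branch=GN: no b row matches, row kept with b columns NULL.
After projecting and ordering:
b.branch | a.plate | b.vid
GN | GN | 7
GN | MT | 7
NU | SG | 2
NU | SG | 2
NULL | BQ | NULL
NULL | DM | NULL
NULL | NULL | NULL
NULL | NULL | NULL
NULL | NULL | NULL

(GN, GN, 7); (GN, MT, 7); (NU, SG, 2); (NU, SG, 2); (NULL, BQ, NULL); (NULL, DM, NULL); (NULL, NULL, NULL); (NULL, NULL, NULL); (NULL, NULL, NULL)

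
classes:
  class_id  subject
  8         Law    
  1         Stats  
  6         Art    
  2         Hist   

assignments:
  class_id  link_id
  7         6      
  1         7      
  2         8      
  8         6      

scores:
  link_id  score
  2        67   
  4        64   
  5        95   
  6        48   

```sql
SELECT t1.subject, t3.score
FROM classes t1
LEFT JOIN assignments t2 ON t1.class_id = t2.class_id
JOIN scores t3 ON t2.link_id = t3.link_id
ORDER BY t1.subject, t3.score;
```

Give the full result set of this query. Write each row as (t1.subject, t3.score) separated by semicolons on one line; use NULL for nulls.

(Law, 48)

Joins associate left-to-right: classes LEFT JOIN assignments on class_id gives 4 intermediate row(s).
Then INNER JOIN `scores t3` on link_id: keep only rows whose t2.link_id appears in t3.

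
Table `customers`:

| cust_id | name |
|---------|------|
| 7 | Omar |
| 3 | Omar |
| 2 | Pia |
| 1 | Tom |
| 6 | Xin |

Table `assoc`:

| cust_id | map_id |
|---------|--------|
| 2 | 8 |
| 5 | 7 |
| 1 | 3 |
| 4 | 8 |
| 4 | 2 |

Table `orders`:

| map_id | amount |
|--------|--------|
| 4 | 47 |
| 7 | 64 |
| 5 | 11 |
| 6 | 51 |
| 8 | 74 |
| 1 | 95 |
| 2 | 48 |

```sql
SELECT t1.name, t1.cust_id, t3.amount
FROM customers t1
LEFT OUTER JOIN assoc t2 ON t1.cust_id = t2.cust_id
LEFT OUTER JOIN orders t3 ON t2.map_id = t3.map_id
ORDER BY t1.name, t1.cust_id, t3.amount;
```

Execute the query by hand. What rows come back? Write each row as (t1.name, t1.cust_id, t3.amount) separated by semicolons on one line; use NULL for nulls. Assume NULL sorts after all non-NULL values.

Joins associate left-to-right: customers LEFT JOIN assoc on cust_id gives 5 intermediate row(s).
Then LEFT JOIN `orders t3` on map_id: each of those 5 rows is kept; rows whose t2.map_id has no match in t3 get NULL for t3's columns.

(Omar, 3, NULL); (Omar, 7, NULL); (Pia, 2, 74); (Tom, 1, NULL); (Xin, 6, NULL)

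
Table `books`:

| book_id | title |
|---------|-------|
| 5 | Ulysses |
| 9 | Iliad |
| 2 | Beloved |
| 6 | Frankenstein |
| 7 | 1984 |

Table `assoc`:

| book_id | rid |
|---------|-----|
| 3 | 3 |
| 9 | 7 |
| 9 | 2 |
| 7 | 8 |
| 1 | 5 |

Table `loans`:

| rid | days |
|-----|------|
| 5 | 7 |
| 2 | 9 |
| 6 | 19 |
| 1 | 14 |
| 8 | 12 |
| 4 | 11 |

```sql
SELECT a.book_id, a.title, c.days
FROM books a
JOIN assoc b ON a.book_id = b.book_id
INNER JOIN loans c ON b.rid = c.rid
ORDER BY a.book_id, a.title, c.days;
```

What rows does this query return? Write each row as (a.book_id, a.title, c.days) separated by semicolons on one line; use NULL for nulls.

(7, 1984, 12); (9, Iliad, 9)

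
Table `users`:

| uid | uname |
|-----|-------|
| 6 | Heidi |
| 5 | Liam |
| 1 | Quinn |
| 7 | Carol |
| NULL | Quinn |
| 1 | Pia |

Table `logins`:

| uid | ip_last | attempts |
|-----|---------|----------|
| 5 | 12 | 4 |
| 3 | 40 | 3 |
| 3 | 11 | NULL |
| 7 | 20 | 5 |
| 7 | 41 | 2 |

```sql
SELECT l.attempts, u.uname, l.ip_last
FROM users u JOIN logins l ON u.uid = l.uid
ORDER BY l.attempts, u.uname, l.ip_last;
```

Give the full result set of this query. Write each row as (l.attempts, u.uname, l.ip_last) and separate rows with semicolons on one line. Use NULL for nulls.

INNER JOIN keeps only pairs where the ON condition holds.
Matching on u.uid = l.uid. A NULL in a compared column never satisfies the condition.
- uid=6: no matching l row, dropped.
- uid=5: 1 matching l row(s), so 1 row(s) emitted.
- uid=1: no matching l row, dropped.
- uid=7: 2 matching l row(s), so 2 row(s) emitted.
- uid=NULL: no matching l row, dropped.
- uid=1: no matching l row, dropped.
After projecting and ordering:
l.attempts | u.uname | l.ip_last
2 | Carol | 41
4 | Liam | 12
5 | Carol | 20

(2, Carol, 41); (4, Liam, 12); (5, Carol, 20)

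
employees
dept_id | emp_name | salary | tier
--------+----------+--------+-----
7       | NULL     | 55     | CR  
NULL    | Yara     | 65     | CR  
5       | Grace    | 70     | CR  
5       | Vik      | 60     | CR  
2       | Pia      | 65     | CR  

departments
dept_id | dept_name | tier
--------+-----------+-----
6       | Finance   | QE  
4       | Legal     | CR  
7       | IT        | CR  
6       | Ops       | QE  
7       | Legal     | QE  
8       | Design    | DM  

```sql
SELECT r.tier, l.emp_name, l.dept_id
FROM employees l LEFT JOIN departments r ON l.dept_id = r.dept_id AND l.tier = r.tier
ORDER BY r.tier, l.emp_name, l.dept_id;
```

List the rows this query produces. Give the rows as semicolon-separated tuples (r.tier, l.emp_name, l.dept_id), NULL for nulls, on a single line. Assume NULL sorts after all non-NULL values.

LEFT JOIN keeps every row from `employees`; unmatched rows get NULL for `departments`'s columns.
Matching on l.dept_id = r.dept_id AND l.tier = r.tier. A NULL in a compared column never satisfies the condition.
- l[0] dept_id=7, tier=CR → 1 match(es) in r → 1 row(s).
- l[1] dept_id=NULL, tier=CR → no match; kept with NULLs on the r side.
- l[2] dept_id=5, tier=CR → no match; kept with NULLs on the r side.
- l[3] dept_id=5, tier=CR → no match; kept with NULLs on the r side.
- l[4] dept_id=2, tier=CR → no match; kept with NULLs on the r side.
After projecting and ordering:
r.tier | l.emp_name | l.dept_id
CR | NULL | 7
NULL | Grace | 5
NULL | Pia | 2
NULL | Vik | 5
NULL | Yara | NULL

(CR, NULL, 7); (NULL, Grace, 5); (NULL, Pia, 2); (NULL, Vik, 5); (NULL, Yara, NULL)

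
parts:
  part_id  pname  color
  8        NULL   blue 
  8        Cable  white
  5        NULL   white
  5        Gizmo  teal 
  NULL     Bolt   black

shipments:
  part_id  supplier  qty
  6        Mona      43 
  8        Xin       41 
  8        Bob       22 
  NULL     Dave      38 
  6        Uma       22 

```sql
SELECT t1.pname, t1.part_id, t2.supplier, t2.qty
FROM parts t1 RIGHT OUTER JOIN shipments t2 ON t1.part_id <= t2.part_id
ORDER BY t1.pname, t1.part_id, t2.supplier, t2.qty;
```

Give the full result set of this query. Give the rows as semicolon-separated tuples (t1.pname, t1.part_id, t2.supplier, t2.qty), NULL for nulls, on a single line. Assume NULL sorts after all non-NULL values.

RIGHT JOIN keeps every row from `shipments`; unmatched rows get NULL for `parts`'s columns.
Matching on t1.part_id <= t2.part_id. A NULL in a compared column never satisfies the condition.
Matched pairs: 12; unmatched t2 rows kept: 1.

(Cable, 8, Bob, 22); (Cable, 8, Xin, 41); (Gizmo, 5, Bob, 22); (Gizmo, 5, Mona, 43); (Gizmo, 5, Uma, 22); (Gizmo, 5, Xin, 41); (NULL, 5, Bob, 22); (NULL, 5, Mona, 43); (NULL, 5, Uma, 22); (NULL, 5, Xin, 41); (NULL, 8, Bob, 22); (NULL, 8, Xin, 41); (NULL, NULL, Dave, 38)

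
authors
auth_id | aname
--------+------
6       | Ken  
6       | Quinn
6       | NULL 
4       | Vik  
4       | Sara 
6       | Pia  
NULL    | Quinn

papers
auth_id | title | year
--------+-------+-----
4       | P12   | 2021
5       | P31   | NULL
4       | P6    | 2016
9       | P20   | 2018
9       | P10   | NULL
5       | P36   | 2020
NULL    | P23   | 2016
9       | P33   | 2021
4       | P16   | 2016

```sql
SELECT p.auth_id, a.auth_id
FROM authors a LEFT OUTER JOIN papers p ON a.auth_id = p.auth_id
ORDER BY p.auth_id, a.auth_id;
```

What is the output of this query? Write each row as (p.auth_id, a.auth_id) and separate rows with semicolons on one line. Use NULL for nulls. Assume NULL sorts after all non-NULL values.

(4, 4); (4, 4); (4, 4); (4, 4); (4, 4); (4, 4); (NULL, 6); (NULL, 6); (NULL, 6); (NULL, 6); (NULL, NULL)

LEFT JOIN keeps every row from `authors`; unmatched rows get NULL for `papers`'s columns.
Matching on a.auth_id = p.auth_id. A NULL in a compared column never satisfies the condition.
- auth_id=6: no p row matches, row kept with p columns NULL.
- auth_id=6: no p row matches, row kept with p columns NULL.
- auth_id=6: no p row matches, row kept with p columns NULL.
- auth_id=4: 3 matching p row(s), so 3 row(s) emitted.
- auth_id=4: 3 matching p row(s), so 3 row(s) emitted.
- auth_id=6: no p row matches, row kept with p columns NULL.
- auth_id=NULL: no p row matches, row kept with p columns NULL.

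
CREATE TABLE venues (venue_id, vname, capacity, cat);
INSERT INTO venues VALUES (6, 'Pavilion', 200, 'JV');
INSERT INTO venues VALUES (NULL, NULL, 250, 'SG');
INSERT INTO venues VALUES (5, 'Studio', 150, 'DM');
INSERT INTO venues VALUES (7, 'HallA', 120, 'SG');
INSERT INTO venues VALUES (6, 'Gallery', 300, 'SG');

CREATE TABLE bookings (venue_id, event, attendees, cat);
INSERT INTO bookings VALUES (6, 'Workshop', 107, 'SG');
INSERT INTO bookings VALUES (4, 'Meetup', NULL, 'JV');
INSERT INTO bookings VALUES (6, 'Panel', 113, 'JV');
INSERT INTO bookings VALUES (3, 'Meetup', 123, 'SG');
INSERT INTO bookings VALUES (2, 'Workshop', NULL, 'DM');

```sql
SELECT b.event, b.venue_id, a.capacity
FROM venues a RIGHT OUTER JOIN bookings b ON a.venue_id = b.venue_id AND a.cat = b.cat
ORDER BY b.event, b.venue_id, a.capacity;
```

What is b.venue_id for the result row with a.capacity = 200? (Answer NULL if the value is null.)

RIGHT JOIN keeps every row from `bookings`; unmatched rows get NULL for `venues`'s columns.
Matching on a.venue_id = b.venue_id AND a.cat = b.cat. A NULL in a compared column never satisfies the condition.
- a (venue_id=6, cat=JV) pairs with 1 row(s) of b.
- a (venue_id=NULL, cat=SG) has no partner in b.
- a (venue_id=5, cat=DM) has no partner in b.
- a (venue_id=7, cat=SG) has no partner in b.
- a (venue_id=6, cat=SG) pairs with 1 row(s) of b.
- 3 row(s) from b found no a partner → padded with NULL.

6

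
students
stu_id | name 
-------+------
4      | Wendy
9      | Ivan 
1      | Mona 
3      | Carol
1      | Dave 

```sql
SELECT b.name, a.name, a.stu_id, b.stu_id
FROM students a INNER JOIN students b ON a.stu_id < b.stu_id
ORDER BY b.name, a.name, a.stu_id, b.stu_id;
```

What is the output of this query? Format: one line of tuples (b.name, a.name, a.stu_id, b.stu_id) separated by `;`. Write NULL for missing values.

INNER JOIN keeps only pairs where the ON condition holds.
Matching on a.stu_id < b.stu_id.
- stu_id=4: 1 matching b row(s), so 1 row(s) emitted.
- stu_id=9: no matching b row, dropped.
- stu_id=1: 3 matching b row(s), so 3 row(s) emitted.
- stu_id=3: 2 matching b row(s), so 2 row(s) emitted.
- stu_id=1: 3 matching b row(s), so 3 row(s) emitted.
After projecting and ordering:
b.name | a.name | a.stu_id | b.stu_id
Carol | Dave | 1 | 3
Carol | Mona | 1 | 3
Ivan | Carol | 3 | 9
Ivan | Dave | 1 | 9
Ivan | Mona | 1 | 9
Ivan | Wendy | 4 | 9
Wendy | Carol | 3 | 4
Wendy | Dave | 1 | 4
Wendy | Mona | 1 | 4

(Carol, Dave, 1, 3); (Carol, Mona, 1, 3); (Ivan, Carol, 3, 9); (Ivan, Dave, 1, 9); (Ivan, Mona, 1, 9); (Ivan, Wendy, 4, 9); (Wendy, Carol, 3, 4); (Wendy, Dave, 1, 4); (Wendy, Mona, 1, 4)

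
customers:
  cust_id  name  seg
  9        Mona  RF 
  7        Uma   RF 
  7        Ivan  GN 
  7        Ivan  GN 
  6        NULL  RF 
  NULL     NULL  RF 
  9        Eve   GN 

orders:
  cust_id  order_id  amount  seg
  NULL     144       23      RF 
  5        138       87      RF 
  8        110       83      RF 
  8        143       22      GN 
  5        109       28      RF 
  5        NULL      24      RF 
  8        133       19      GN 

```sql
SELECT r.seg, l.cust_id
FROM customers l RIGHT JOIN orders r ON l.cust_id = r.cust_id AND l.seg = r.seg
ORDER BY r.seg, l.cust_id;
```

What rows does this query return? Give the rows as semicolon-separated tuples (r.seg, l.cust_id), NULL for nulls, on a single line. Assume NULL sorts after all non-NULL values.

RIGHT JOIN keeps every row from `orders`; unmatched rows get NULL for `customers`'s columns.
Matching on l.cust_id = r.cust_id AND l.seg = r.seg. A NULL in a compared column never satisfies the condition.
- l (cust_id=9, seg=RF) has no partner in r.
- l (cust_id=7, seg=RF) has no partner in r.
- l (cust_id=7, seg=GN) has no partner in r.
- l (cust_id=7, seg=GN) has no partner in r.
- l (cust_id=6, seg=RF) has no partner in r.
- l (cust_id=NULL, seg=RF) has no partner in r.
- l (cust_id=9, seg=GN) has no partner in r.
- plus 7 unmatched r row(s), each kept with NULL l columns.
After projecting and ordering:
r.seg | l.cust_id
GN | NULL
GN | NULL
RF | NULL
RF | NULL
RF | NULL
RF | NULL
RF | NULL

(GN, NULL); (GN, NULL); (RF, NULL); (RF, NULL); (RF, NULL); (RF, NULL); (RF, NULL)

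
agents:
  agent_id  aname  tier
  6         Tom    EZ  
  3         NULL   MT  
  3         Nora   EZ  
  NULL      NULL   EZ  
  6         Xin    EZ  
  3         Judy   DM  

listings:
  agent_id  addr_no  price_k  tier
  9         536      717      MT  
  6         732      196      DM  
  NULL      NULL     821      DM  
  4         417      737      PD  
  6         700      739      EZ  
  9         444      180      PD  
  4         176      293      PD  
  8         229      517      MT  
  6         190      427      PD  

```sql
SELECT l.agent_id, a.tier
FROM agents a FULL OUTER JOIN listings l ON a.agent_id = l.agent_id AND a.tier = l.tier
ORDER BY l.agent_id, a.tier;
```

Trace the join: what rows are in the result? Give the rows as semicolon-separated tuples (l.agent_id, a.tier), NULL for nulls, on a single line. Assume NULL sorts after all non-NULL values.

FULL OUTER JOIN keeps every row from both sides; unmatched rows get NULL for the other side's columns.
Matching on a.agent_id = l.agent_id AND a.tier = l.tier. A NULL in a compared column never satisfies the condition.
- a (agent_id=6, tier=EZ) pairs with 1 row(s) of l.
- a (agent_id=3, tier=MT) has no partner → padded with NULL.
- a (agent_id=3, tier=EZ) has no partner → padded with NULL.
- a (agent_id=NULL, tier=EZ) has no partner → padded with NULL.
- a (agent_id=6, tier=EZ) pairs with 1 row(s) of l.
- a (agent_id=3, tier=DM) has no partner → padded with NULL.
- plus 8 unmatched l row(s), each kept with NULL a columns.

(4, NULL); (4, NULL); (6, EZ); (6, EZ); (6, NULL); (6, NULL); (8, NULL); (9, NULL); (9, NULL); (NULL, DM); (NULL, EZ); (NULL, EZ); (NULL, MT); (NULL, NULL)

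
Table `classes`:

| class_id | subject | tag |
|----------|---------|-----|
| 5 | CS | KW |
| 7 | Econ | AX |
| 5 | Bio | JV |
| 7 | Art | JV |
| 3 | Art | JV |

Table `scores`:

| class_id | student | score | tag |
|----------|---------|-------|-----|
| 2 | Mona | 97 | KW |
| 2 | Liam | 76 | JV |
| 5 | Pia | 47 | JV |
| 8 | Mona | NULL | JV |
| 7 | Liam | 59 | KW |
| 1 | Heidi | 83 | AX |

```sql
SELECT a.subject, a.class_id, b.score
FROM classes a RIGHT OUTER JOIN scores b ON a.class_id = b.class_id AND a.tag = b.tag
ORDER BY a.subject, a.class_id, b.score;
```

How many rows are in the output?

RIGHT JOIN keeps every row from `scores`; unmatched rows get NULL for `classes`'s columns.
Matching on a.class_id = b.class_id AND a.tag = b.tag.
- a (class_id=5, tag=KW) has no partner in b.
- a (class_id=7, tag=AX) has no partner in b.
- a (class_id=5, tag=JV) pairs with 1 row(s) of b.
- a (class_id=7, tag=JV) has no partner in b.
- a (class_id=3, tag=JV) has no partner in b.
- 5 row(s) from b found no a partner → padded with NULL.
Total: 1 matched + 5 padded = 6 rows.

6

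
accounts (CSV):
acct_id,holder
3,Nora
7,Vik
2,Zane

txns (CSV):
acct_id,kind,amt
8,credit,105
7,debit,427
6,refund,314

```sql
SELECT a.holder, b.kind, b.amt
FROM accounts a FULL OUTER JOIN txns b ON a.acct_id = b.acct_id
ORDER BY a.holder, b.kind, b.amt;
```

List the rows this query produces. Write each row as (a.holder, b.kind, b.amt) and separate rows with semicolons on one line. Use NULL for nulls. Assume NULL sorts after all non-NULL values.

FULL OUTER JOIN keeps every row from both sides; unmatched rows get NULL for the other side's columns.
Matching on a.acct_id = b.acct_id.
Matched pairs: 1; unmatched a rows kept: 2; unmatched b rows kept: 2.

(Nora, NULL, NULL); (Vik, debit, 427); (Zane, NULL, NULL); (NULL, credit, 105); (NULL, refund, 314)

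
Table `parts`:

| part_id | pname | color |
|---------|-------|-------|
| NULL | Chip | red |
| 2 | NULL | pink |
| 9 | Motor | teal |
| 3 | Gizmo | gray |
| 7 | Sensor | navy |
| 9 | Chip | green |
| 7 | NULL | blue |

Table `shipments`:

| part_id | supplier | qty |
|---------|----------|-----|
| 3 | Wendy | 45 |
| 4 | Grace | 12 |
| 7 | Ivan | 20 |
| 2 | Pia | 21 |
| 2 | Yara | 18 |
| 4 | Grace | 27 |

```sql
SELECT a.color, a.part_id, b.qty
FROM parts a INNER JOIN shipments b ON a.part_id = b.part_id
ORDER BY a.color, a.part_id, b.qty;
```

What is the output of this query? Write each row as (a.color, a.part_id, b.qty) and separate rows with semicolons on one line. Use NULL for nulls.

INNER JOIN keeps only pairs where the ON condition holds.
Matching on a.part_id = b.part_id. A NULL in a compared column never satisfies the condition.
- a row (part_id=NULL): no match → dropped.
- a row (part_id=2): matches 2 b row(s) → 2 output row(s).
- a row (part_id=9): no match → dropped.
- a row (part_id=3): matches 1 b row(s) → 1 output row(s).
- a row (part_id=7): matches 1 b row(s) → 1 output row(s).
- a row (part_id=9): no match → dropped.
- a row (part_id=7): matches 1 b row(s) → 1 output row(s).
After projecting and ordering:
a.color | a.part_id | b.qty
blue | 7 | 20
gray | 3 | 45
navy | 7 | 20
pink | 2 | 18
pink | 2 | 21

(blue, 7, 20); (gray, 3, 45); (navy, 7, 20); (pink, 2, 18); (pink, 2, 21)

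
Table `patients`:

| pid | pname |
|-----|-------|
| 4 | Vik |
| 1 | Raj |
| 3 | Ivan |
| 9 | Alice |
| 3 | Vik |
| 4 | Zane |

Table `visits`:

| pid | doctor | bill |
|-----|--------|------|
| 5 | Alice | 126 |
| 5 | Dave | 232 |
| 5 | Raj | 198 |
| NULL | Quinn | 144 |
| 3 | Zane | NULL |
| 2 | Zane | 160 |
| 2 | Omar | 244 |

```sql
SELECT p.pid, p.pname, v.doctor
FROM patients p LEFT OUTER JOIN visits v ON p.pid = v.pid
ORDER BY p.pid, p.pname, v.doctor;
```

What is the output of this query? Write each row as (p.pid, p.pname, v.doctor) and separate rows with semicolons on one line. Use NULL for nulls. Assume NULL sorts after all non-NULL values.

LEFT JOIN keeps every row from `patients`; unmatched rows get NULL for `visits`'s columns.
Matching on p.pid = v.pid. A NULL in a compared column never satisfies the condition.
- pid=4: no v row matches, row kept with v columns NULL.
- pid=1: no v row matches, row kept with v columns NULL.
- pid=3: 1 matching v row(s), so 1 row(s) emitted.
- pid=9: no v row matches, row kept with v columns NULL.
- pid=3: 1 matching v row(s), so 1 row(s) emitted.
- pid=4: no v row matches, row kept with v columns NULL.
After projecting and ordering:
p.pid | p.pname | v.doctor
1 | Raj | NULL
3 | Ivan | Zane
3 | Vik | Zane
4 | Vik | NULL
4 | Zane | NULL
9 | Alice | NULL

(1, Raj, NULL); (3, Ivan, Zane); (3, Vik, Zane); (4, Vik, NULL); (4, Zane, NULL); (9, Alice, NULL)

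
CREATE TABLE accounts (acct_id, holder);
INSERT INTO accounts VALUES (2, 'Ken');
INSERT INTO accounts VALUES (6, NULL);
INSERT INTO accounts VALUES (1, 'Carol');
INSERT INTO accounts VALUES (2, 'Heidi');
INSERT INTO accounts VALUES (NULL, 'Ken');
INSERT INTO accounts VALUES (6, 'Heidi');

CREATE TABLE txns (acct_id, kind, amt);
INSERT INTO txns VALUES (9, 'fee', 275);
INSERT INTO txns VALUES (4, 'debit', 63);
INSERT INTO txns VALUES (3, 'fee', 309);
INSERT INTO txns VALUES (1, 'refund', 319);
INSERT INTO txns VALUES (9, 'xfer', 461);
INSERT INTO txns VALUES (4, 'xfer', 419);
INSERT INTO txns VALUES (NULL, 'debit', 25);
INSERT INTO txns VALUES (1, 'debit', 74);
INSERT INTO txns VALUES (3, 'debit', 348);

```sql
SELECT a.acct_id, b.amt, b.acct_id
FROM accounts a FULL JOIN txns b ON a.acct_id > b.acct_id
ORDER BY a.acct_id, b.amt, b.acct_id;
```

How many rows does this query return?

FULL OUTER JOIN keeps every row from both sides; unmatched rows get NULL for the other side's columns.
Matching on a.acct_id > b.acct_id. A NULL in a compared column never satisfies the condition.
- a row (acct_id=2): matches 2 b row(s) → 2 output row(s).
- a row (acct_id=6): matches 6 b row(s) → 6 output row(s).
- a row (acct_id=1): no match → kept, b columns NULL.
- a row (acct_id=2): matches 2 b row(s) → 2 output row(s).
- a row (acct_id=NULL): no match → kept, b columns NULL.
- a row (acct_id=6): matches 6 b row(s) → 6 output row(s).
- plus 3 unmatched b row(s), each kept with NULL a columns.
Total: 16 matched + 5 padded = 21 rows.

21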